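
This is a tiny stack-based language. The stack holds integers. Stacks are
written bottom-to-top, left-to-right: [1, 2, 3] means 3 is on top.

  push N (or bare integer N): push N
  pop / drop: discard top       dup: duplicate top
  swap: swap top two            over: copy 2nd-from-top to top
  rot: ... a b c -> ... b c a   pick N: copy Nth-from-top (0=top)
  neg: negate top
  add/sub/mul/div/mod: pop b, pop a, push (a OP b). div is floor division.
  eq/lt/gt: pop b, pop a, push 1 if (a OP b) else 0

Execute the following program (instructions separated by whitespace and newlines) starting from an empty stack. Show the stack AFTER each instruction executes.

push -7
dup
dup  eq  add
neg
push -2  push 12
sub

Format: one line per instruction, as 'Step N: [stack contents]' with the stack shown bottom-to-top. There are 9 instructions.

Step 1: [-7]
Step 2: [-7, -7]
Step 3: [-7, -7, -7]
Step 4: [-7, 1]
Step 5: [-6]
Step 6: [6]
Step 7: [6, -2]
Step 8: [6, -2, 12]
Step 9: [6, -14]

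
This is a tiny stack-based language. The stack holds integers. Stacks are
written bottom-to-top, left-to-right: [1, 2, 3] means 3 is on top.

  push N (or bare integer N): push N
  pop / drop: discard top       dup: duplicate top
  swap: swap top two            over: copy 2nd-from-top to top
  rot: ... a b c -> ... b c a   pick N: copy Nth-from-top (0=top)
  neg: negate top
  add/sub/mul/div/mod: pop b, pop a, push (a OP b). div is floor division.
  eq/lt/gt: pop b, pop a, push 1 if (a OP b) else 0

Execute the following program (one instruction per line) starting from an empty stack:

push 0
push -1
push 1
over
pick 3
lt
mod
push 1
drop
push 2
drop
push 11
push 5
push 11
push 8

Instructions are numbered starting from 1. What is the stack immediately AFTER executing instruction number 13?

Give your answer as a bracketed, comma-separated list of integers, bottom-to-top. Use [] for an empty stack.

Answer: [0, -1, 0, 11, 5]

Derivation:
Step 1 ('push 0'): [0]
Step 2 ('push -1'): [0, -1]
Step 3 ('push 1'): [0, -1, 1]
Step 4 ('over'): [0, -1, 1, -1]
Step 5 ('pick 3'): [0, -1, 1, -1, 0]
Step 6 ('lt'): [0, -1, 1, 1]
Step 7 ('mod'): [0, -1, 0]
Step 8 ('push 1'): [0, -1, 0, 1]
Step 9 ('drop'): [0, -1, 0]
Step 10 ('push 2'): [0, -1, 0, 2]
Step 11 ('drop'): [0, -1, 0]
Step 12 ('push 11'): [0, -1, 0, 11]
Step 13 ('push 5'): [0, -1, 0, 11, 5]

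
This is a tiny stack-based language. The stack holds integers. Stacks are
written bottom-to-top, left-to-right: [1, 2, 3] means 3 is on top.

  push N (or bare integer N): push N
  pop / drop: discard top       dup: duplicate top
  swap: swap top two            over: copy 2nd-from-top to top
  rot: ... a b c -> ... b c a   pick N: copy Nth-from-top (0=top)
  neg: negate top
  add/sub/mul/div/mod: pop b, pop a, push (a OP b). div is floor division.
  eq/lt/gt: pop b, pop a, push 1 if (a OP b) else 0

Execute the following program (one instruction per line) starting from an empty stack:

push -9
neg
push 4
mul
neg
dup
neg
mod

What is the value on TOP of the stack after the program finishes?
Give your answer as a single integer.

Answer: 0

Derivation:
After 'push -9': [-9]
After 'neg': [9]
After 'push 4': [9, 4]
After 'mul': [36]
After 'neg': [-36]
After 'dup': [-36, -36]
After 'neg': [-36, 36]
After 'mod': [0]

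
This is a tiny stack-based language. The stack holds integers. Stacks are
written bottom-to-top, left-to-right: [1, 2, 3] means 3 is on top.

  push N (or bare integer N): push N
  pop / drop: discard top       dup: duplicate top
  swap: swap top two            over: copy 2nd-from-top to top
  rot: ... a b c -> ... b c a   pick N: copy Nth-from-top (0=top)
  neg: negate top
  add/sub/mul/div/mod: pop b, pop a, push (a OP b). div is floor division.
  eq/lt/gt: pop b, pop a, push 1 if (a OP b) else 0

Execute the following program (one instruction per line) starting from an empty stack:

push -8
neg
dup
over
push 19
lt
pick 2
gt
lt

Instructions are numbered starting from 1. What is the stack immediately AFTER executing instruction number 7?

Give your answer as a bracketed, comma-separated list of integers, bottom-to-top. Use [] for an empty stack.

Step 1 ('push -8'): [-8]
Step 2 ('neg'): [8]
Step 3 ('dup'): [8, 8]
Step 4 ('over'): [8, 8, 8]
Step 5 ('push 19'): [8, 8, 8, 19]
Step 6 ('lt'): [8, 8, 1]
Step 7 ('pick 2'): [8, 8, 1, 8]

Answer: [8, 8, 1, 8]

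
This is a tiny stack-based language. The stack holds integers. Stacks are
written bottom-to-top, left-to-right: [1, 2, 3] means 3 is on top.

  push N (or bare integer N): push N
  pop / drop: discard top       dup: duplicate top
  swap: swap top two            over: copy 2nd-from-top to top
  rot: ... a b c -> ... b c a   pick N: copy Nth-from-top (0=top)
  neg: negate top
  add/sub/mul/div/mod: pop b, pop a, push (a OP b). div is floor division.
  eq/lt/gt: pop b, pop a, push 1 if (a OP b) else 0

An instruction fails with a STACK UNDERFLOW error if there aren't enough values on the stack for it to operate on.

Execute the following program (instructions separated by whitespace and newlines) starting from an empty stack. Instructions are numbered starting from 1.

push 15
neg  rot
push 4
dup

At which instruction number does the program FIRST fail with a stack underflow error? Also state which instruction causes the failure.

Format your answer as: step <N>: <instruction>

Answer: step 3: rot

Derivation:
Step 1 ('push 15'): stack = [15], depth = 1
Step 2 ('neg'): stack = [-15], depth = 1
Step 3 ('rot'): needs 3 value(s) but depth is 1 — STACK UNDERFLOW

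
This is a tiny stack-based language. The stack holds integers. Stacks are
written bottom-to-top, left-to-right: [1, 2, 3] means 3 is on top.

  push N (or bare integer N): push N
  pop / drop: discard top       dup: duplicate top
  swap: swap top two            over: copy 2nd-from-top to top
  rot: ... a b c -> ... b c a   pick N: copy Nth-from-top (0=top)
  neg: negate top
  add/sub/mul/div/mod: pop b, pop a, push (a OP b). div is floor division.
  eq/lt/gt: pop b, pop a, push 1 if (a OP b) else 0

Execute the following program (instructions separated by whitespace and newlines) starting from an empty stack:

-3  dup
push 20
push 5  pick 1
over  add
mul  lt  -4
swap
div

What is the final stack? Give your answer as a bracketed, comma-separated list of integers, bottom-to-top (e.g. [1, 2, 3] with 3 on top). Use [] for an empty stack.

Answer: [-3, -3, -4]

Derivation:
After 'push -3': [-3]
After 'dup': [-3, -3]
After 'push 20': [-3, -3, 20]
After 'push 5': [-3, -3, 20, 5]
After 'pick 1': [-3, -3, 20, 5, 20]
After 'over': [-3, -3, 20, 5, 20, 5]
After 'add': [-3, -3, 20, 5, 25]
After 'mul': [-3, -3, 20, 125]
After 'lt': [-3, -3, 1]
After 'push -4': [-3, -3, 1, -4]
After 'swap': [-3, -3, -4, 1]
After 'div': [-3, -3, -4]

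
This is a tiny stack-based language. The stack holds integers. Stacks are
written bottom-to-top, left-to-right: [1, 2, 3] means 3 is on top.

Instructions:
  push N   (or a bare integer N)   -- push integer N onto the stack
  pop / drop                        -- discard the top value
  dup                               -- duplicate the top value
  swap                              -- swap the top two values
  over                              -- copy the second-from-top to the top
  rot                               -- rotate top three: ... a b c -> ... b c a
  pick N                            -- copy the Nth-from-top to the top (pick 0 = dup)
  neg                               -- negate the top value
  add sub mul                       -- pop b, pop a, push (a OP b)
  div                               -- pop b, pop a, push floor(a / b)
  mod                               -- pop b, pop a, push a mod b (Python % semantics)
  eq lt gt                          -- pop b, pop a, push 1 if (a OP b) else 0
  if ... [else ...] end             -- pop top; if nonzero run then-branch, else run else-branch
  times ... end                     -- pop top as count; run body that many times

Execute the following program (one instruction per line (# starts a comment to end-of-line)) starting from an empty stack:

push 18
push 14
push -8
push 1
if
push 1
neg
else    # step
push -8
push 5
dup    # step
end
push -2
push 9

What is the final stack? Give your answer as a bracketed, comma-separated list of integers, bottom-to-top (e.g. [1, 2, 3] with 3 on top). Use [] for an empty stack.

After 'push 18': [18]
After 'push 14': [18, 14]
After 'push -8': [18, 14, -8]
After 'push 1': [18, 14, -8, 1]
After 'if': [18, 14, -8]
After 'push 1': [18, 14, -8, 1]
After 'neg': [18, 14, -8, -1]
After 'push -2': [18, 14, -8, -1, -2]
After 'push 9': [18, 14, -8, -1, -2, 9]

Answer: [18, 14, -8, -1, -2, 9]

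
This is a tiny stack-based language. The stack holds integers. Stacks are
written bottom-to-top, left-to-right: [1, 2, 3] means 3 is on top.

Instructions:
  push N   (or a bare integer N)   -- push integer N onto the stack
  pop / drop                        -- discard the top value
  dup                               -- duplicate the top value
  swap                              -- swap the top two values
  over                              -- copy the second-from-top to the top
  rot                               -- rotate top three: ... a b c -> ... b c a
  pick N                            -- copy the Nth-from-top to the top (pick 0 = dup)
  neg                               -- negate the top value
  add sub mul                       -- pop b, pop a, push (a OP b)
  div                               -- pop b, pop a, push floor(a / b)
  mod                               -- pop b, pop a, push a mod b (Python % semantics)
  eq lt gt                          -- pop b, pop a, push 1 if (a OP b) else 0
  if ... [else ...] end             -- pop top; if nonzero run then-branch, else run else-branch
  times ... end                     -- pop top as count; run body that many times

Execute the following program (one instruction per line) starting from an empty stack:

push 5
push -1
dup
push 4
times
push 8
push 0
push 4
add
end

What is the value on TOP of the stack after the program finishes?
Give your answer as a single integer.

After 'push 5': [5]
After 'push -1': [5, -1]
After 'dup': [5, -1, -1]
After 'push 4': [5, -1, -1, 4]
After 'times': [5, -1, -1]
After 'push 8': [5, -1, -1, 8]
After 'push 0': [5, -1, -1, 8, 0]
After 'push 4': [5, -1, -1, 8, 0, 4]
After 'add': [5, -1, -1, 8, 4]
After 'push 8': [5, -1, -1, 8, 4, 8]
  ...
After 'push 4': [5, -1, -1, 8, 4, 8, 0, 4]
After 'add': [5, -1, -1, 8, 4, 8, 4]
After 'push 8': [5, -1, -1, 8, 4, 8, 4, 8]
After 'push 0': [5, -1, -1, 8, 4, 8, 4, 8, 0]
After 'push 4': [5, -1, -1, 8, 4, 8, 4, 8, 0, 4]
After 'add': [5, -1, -1, 8, 4, 8, 4, 8, 4]
After 'push 8': [5, -1, -1, 8, 4, 8, 4, 8, 4, 8]
After 'push 0': [5, -1, -1, 8, 4, 8, 4, 8, 4, 8, 0]
After 'push 4': [5, -1, -1, 8, 4, 8, 4, 8, 4, 8, 0, 4]
After 'add': [5, -1, -1, 8, 4, 8, 4, 8, 4, 8, 4]

Answer: 4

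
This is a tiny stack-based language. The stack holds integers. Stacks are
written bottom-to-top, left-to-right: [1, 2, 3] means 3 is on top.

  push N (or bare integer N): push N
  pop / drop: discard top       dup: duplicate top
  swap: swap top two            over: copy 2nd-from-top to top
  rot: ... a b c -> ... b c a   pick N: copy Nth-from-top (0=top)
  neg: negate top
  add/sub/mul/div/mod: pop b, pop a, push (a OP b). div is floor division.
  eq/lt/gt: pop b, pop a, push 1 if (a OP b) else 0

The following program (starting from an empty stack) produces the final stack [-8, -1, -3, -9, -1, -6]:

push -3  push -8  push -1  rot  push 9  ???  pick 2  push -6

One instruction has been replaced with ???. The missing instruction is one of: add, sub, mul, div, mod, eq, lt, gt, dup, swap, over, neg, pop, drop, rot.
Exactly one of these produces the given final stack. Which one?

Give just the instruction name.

Stack before ???: [-8, -1, -3, 9]
Stack after ???:  [-8, -1, -3, -9]
The instruction that transforms [-8, -1, -3, 9] -> [-8, -1, -3, -9] is: neg

Answer: neg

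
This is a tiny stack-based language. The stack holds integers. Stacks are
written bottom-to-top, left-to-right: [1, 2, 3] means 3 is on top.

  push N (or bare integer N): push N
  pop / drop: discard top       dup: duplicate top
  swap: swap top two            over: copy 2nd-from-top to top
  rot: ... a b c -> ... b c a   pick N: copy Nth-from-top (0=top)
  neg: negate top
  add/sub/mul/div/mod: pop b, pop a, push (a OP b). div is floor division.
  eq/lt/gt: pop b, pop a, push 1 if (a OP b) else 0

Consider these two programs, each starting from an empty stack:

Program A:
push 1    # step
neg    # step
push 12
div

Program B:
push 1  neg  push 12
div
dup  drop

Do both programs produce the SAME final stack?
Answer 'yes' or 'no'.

Program A trace:
  After 'push 1': [1]
  After 'neg': [-1]
  After 'push 12': [-1, 12]
  After 'div': [-1]
Program A final stack: [-1]

Program B trace:
  After 'push 1': [1]
  After 'neg': [-1]
  After 'push 12': [-1, 12]
  After 'div': [-1]
  After 'dup': [-1, -1]
  After 'drop': [-1]
Program B final stack: [-1]
Same: yes

Answer: yes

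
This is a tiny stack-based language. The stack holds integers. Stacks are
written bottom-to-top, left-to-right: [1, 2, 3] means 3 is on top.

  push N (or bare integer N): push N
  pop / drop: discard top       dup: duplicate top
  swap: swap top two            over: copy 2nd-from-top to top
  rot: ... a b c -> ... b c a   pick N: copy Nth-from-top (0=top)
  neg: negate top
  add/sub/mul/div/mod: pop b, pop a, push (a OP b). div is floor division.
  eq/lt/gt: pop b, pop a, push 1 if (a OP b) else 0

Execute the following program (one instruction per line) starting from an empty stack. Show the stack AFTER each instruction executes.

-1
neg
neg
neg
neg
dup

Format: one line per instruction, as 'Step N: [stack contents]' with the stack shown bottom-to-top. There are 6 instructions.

Step 1: [-1]
Step 2: [1]
Step 3: [-1]
Step 4: [1]
Step 5: [-1]
Step 6: [-1, -1]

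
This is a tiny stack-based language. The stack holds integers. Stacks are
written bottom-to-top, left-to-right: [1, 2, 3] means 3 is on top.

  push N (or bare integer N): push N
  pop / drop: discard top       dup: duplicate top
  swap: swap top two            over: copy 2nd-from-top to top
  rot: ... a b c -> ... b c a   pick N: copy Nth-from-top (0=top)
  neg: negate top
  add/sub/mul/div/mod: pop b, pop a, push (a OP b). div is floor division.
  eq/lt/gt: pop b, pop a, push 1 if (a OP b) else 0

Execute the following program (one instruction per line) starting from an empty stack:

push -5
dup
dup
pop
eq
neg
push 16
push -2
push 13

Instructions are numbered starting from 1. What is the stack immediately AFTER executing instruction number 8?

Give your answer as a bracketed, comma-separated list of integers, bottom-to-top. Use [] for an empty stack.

Step 1 ('push -5'): [-5]
Step 2 ('dup'): [-5, -5]
Step 3 ('dup'): [-5, -5, -5]
Step 4 ('pop'): [-5, -5]
Step 5 ('eq'): [1]
Step 6 ('neg'): [-1]
Step 7 ('push 16'): [-1, 16]
Step 8 ('push -2'): [-1, 16, -2]

Answer: [-1, 16, -2]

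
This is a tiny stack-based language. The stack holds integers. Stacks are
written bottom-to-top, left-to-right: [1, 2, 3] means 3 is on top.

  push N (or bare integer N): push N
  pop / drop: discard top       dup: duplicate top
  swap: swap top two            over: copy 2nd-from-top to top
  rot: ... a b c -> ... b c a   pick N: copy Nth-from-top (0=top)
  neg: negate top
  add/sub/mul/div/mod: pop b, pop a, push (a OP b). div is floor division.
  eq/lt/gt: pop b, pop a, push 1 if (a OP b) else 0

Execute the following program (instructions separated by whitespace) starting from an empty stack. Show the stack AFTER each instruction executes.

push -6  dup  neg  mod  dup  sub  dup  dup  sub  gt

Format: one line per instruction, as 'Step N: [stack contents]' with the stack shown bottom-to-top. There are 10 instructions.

Step 1: [-6]
Step 2: [-6, -6]
Step 3: [-6, 6]
Step 4: [0]
Step 5: [0, 0]
Step 6: [0]
Step 7: [0, 0]
Step 8: [0, 0, 0]
Step 9: [0, 0]
Step 10: [0]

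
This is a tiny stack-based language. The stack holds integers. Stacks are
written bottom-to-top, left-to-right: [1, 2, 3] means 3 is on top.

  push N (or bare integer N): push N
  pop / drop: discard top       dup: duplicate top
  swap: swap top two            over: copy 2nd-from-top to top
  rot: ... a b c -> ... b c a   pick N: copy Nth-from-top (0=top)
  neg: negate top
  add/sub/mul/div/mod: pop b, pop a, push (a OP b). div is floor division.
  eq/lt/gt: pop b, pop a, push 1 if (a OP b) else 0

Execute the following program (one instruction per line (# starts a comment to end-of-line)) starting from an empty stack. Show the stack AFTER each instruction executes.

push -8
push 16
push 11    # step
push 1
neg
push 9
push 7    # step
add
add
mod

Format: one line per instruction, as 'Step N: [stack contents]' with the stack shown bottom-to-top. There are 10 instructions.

Step 1: [-8]
Step 2: [-8, 16]
Step 3: [-8, 16, 11]
Step 4: [-8, 16, 11, 1]
Step 5: [-8, 16, 11, -1]
Step 6: [-8, 16, 11, -1, 9]
Step 7: [-8, 16, 11, -1, 9, 7]
Step 8: [-8, 16, 11, -1, 16]
Step 9: [-8, 16, 11, 15]
Step 10: [-8, 16, 11]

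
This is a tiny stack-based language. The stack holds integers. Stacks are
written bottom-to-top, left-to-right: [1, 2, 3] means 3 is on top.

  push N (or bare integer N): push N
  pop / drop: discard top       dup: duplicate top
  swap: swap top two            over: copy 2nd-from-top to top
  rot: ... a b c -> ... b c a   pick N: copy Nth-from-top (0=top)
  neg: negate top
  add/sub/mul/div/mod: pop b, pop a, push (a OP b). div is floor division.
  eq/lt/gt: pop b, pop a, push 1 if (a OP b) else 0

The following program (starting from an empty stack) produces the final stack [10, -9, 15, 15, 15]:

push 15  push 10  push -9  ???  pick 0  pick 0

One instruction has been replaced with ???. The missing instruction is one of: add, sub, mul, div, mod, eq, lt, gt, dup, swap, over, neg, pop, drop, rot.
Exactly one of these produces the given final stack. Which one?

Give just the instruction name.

Stack before ???: [15, 10, -9]
Stack after ???:  [10, -9, 15]
The instruction that transforms [15, 10, -9] -> [10, -9, 15] is: rot

Answer: rot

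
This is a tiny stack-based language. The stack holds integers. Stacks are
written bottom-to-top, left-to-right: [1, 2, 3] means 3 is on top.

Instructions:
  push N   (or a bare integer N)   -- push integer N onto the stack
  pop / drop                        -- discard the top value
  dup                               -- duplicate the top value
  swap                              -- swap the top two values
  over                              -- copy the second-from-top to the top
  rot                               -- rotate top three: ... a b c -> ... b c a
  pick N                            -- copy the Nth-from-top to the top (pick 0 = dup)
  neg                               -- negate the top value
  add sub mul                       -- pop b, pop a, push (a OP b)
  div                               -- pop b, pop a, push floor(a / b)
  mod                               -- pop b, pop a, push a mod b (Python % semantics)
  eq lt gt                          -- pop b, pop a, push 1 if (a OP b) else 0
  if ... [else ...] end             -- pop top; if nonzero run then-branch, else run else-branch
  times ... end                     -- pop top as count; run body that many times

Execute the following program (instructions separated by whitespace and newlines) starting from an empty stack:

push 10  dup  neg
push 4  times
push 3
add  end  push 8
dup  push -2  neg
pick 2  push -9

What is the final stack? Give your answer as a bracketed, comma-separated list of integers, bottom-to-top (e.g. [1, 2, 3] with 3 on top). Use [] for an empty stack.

Answer: [10, 2, 8, 8, 2, 8, -9]

Derivation:
After 'push 10': [10]
After 'dup': [10, 10]
After 'neg': [10, -10]
After 'push 4': [10, -10, 4]
After 'times': [10, -10]
After 'push 3': [10, -10, 3]
After 'add': [10, -7]
After 'push 3': [10, -7, 3]
After 'add': [10, -4]
After 'push 3': [10, -4, 3]
After 'add': [10, -1]
After 'push 3': [10, -1, 3]
After 'add': [10, 2]
After 'push 8': [10, 2, 8]
After 'dup': [10, 2, 8, 8]
After 'push -2': [10, 2, 8, 8, -2]
After 'neg': [10, 2, 8, 8, 2]
After 'pick 2': [10, 2, 8, 8, 2, 8]
After 'push -9': [10, 2, 8, 8, 2, 8, -9]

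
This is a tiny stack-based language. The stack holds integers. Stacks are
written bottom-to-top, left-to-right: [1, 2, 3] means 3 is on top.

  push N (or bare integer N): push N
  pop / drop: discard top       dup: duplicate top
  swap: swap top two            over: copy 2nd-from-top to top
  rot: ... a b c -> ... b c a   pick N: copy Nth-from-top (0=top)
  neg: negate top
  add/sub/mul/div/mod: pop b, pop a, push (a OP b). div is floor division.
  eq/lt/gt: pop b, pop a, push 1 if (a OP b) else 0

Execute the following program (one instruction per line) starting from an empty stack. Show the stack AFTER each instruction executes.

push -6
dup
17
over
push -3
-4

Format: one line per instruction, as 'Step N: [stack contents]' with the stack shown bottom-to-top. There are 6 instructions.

Step 1: [-6]
Step 2: [-6, -6]
Step 3: [-6, -6, 17]
Step 4: [-6, -6, 17, -6]
Step 5: [-6, -6, 17, -6, -3]
Step 6: [-6, -6, 17, -6, -3, -4]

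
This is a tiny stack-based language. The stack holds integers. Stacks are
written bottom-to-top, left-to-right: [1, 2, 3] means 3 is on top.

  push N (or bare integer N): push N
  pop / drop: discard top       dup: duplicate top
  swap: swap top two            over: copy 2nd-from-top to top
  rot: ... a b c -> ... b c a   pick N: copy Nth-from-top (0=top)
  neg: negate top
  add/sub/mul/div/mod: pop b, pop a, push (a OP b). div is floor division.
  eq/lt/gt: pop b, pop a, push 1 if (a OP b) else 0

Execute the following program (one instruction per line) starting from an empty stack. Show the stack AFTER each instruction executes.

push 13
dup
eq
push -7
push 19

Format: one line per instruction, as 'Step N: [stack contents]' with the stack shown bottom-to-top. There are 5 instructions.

Step 1: [13]
Step 2: [13, 13]
Step 3: [1]
Step 4: [1, -7]
Step 5: [1, -7, 19]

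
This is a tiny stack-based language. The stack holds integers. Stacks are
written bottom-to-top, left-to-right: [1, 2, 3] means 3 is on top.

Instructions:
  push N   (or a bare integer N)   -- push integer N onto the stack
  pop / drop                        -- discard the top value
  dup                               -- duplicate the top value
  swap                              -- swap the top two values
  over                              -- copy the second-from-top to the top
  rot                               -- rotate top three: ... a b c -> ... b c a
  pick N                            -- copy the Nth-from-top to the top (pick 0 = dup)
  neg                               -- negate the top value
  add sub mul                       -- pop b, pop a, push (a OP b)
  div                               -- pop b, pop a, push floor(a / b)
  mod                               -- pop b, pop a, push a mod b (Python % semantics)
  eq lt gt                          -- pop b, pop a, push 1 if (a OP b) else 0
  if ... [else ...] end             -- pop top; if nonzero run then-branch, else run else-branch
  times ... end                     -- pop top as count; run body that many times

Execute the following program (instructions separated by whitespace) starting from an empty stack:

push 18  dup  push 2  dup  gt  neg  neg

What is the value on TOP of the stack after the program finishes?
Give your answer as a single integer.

After 'push 18': [18]
After 'dup': [18, 18]
After 'push 2': [18, 18, 2]
After 'dup': [18, 18, 2, 2]
After 'gt': [18, 18, 0]
After 'neg': [18, 18, 0]
After 'neg': [18, 18, 0]

Answer: 0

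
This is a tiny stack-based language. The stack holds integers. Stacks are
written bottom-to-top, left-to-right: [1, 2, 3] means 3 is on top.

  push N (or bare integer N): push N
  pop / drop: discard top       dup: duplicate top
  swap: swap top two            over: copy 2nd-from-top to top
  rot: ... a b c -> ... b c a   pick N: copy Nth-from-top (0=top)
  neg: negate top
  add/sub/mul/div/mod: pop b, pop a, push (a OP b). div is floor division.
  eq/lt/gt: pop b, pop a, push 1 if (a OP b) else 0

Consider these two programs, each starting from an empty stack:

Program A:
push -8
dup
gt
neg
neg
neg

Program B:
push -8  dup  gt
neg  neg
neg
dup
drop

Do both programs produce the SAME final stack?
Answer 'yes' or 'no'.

Program A trace:
  After 'push -8': [-8]
  After 'dup': [-8, -8]
  After 'gt': [0]
  After 'neg': [0]
  After 'neg': [0]
  After 'neg': [0]
Program A final stack: [0]

Program B trace:
  After 'push -8': [-8]
  After 'dup': [-8, -8]
  After 'gt': [0]
  After 'neg': [0]
  After 'neg': [0]
  After 'neg': [0]
  After 'dup': [0, 0]
  After 'drop': [0]
Program B final stack: [0]
Same: yes

Answer: yes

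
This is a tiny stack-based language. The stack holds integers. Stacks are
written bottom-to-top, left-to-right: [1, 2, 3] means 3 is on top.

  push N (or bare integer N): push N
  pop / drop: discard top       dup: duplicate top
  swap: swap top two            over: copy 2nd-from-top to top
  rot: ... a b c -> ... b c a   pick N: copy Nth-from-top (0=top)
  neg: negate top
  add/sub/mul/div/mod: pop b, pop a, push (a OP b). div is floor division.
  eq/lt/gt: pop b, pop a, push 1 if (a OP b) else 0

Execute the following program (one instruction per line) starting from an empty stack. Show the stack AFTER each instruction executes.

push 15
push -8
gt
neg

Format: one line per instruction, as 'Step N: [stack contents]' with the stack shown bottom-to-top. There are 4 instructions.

Step 1: [15]
Step 2: [15, -8]
Step 3: [1]
Step 4: [-1]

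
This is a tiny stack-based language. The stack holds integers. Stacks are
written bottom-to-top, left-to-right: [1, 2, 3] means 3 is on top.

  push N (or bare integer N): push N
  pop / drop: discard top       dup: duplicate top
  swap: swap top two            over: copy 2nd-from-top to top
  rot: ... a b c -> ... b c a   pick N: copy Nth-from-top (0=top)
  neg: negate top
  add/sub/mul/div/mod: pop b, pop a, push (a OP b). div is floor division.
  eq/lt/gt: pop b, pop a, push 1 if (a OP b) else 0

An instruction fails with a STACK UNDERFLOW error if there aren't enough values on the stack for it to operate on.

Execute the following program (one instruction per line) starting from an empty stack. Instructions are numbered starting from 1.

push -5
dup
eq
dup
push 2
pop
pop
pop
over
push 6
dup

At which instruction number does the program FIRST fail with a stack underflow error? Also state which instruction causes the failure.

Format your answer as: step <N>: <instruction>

Step 1 ('push -5'): stack = [-5], depth = 1
Step 2 ('dup'): stack = [-5, -5], depth = 2
Step 3 ('eq'): stack = [1], depth = 1
Step 4 ('dup'): stack = [1, 1], depth = 2
Step 5 ('push 2'): stack = [1, 1, 2], depth = 3
Step 6 ('pop'): stack = [1, 1], depth = 2
Step 7 ('pop'): stack = [1], depth = 1
Step 8 ('pop'): stack = [], depth = 0
Step 9 ('over'): needs 2 value(s) but depth is 0 — STACK UNDERFLOW

Answer: step 9: over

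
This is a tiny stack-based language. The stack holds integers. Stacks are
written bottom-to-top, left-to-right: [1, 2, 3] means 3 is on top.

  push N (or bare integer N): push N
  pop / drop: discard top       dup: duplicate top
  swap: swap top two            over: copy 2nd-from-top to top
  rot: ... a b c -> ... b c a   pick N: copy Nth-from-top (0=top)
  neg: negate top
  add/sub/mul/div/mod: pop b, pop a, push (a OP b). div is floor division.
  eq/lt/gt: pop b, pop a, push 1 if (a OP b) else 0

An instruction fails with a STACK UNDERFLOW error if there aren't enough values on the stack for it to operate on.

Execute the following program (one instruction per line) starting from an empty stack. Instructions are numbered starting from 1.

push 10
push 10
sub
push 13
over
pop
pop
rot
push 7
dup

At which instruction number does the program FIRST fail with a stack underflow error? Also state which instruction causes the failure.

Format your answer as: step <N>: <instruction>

Step 1 ('push 10'): stack = [10], depth = 1
Step 2 ('push 10'): stack = [10, 10], depth = 2
Step 3 ('sub'): stack = [0], depth = 1
Step 4 ('push 13'): stack = [0, 13], depth = 2
Step 5 ('over'): stack = [0, 13, 0], depth = 3
Step 6 ('pop'): stack = [0, 13], depth = 2
Step 7 ('pop'): stack = [0], depth = 1
Step 8 ('rot'): needs 3 value(s) but depth is 1 — STACK UNDERFLOW

Answer: step 8: rot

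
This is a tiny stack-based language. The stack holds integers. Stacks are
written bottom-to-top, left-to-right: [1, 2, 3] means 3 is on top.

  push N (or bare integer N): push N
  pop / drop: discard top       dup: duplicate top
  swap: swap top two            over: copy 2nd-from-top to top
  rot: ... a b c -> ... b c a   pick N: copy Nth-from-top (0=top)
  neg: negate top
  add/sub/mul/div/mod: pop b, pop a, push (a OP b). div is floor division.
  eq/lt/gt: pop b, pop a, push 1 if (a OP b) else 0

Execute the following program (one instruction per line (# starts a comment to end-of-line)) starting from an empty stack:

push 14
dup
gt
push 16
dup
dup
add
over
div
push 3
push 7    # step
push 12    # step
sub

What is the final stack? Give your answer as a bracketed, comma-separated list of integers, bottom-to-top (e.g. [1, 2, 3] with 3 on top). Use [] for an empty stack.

After 'push 14': [14]
After 'dup': [14, 14]
After 'gt': [0]
After 'push 16': [0, 16]
After 'dup': [0, 16, 16]
After 'dup': [0, 16, 16, 16]
After 'add': [0, 16, 32]
After 'over': [0, 16, 32, 16]
After 'div': [0, 16, 2]
After 'push 3': [0, 16, 2, 3]
After 'push 7': [0, 16, 2, 3, 7]
After 'push 12': [0, 16, 2, 3, 7, 12]
After 'sub': [0, 16, 2, 3, -5]

Answer: [0, 16, 2, 3, -5]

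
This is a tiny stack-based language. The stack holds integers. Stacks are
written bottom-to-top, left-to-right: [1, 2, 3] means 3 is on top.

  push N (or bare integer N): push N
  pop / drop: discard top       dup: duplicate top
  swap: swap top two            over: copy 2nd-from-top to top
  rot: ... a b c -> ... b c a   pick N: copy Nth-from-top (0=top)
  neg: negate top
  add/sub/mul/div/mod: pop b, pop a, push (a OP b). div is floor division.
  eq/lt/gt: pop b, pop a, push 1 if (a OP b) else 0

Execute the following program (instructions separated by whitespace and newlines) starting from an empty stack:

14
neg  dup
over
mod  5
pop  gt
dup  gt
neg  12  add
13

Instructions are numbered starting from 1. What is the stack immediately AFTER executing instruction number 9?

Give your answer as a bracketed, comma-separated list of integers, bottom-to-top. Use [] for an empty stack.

Answer: [0, 0]

Derivation:
Step 1 ('14'): [14]
Step 2 ('neg'): [-14]
Step 3 ('dup'): [-14, -14]
Step 4 ('over'): [-14, -14, -14]
Step 5 ('mod'): [-14, 0]
Step 6 ('5'): [-14, 0, 5]
Step 7 ('pop'): [-14, 0]
Step 8 ('gt'): [0]
Step 9 ('dup'): [0, 0]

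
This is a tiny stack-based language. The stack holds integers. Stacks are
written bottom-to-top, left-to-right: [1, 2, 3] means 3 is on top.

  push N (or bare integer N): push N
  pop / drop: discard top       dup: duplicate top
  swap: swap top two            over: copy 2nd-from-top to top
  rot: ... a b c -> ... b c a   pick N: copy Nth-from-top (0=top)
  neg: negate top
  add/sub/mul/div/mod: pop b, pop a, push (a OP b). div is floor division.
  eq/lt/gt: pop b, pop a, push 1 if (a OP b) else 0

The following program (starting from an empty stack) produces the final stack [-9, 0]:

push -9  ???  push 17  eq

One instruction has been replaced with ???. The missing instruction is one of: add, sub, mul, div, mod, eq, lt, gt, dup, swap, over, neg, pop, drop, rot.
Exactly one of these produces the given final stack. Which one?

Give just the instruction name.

Stack before ???: [-9]
Stack after ???:  [-9, -9]
The instruction that transforms [-9] -> [-9, -9] is: dup

Answer: dup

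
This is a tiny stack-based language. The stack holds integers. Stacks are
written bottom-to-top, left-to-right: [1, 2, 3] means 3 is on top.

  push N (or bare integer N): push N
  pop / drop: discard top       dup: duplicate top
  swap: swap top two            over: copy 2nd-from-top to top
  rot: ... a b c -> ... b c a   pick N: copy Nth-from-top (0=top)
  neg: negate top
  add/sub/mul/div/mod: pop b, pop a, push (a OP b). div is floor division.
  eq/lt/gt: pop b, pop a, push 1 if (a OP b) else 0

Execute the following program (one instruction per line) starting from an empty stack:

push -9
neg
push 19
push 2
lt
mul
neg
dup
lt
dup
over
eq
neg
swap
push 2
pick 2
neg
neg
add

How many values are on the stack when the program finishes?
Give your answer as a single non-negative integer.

After 'push -9': stack = [-9] (depth 1)
After 'neg': stack = [9] (depth 1)
After 'push 19': stack = [9, 19] (depth 2)
After 'push 2': stack = [9, 19, 2] (depth 3)
After 'lt': stack = [9, 0] (depth 2)
After 'mul': stack = [0] (depth 1)
After 'neg': stack = [0] (depth 1)
After 'dup': stack = [0, 0] (depth 2)
After 'lt': stack = [0] (depth 1)
After 'dup': stack = [0, 0] (depth 2)
After 'over': stack = [0, 0, 0] (depth 3)
After 'eq': stack = [0, 1] (depth 2)
After 'neg': stack = [0, -1] (depth 2)
After 'swap': stack = [-1, 0] (depth 2)
After 'push 2': stack = [-1, 0, 2] (depth 3)
After 'pick 2': stack = [-1, 0, 2, -1] (depth 4)
After 'neg': stack = [-1, 0, 2, 1] (depth 4)
After 'neg': stack = [-1, 0, 2, -1] (depth 4)
After 'add': stack = [-1, 0, 1] (depth 3)

Answer: 3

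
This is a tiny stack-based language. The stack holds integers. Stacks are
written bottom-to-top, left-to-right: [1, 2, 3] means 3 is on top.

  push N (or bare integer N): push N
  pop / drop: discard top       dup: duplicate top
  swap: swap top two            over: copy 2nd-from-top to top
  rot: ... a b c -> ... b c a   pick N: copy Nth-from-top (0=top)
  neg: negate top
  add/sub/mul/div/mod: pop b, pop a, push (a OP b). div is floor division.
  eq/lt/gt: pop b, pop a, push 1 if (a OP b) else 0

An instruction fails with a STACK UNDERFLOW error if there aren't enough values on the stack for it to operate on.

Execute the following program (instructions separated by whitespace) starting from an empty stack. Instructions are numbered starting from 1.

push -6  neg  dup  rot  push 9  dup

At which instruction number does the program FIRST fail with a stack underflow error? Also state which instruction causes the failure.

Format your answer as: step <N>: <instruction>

Answer: step 4: rot

Derivation:
Step 1 ('push -6'): stack = [-6], depth = 1
Step 2 ('neg'): stack = [6], depth = 1
Step 3 ('dup'): stack = [6, 6], depth = 2
Step 4 ('rot'): needs 3 value(s) but depth is 2 — STACK UNDERFLOW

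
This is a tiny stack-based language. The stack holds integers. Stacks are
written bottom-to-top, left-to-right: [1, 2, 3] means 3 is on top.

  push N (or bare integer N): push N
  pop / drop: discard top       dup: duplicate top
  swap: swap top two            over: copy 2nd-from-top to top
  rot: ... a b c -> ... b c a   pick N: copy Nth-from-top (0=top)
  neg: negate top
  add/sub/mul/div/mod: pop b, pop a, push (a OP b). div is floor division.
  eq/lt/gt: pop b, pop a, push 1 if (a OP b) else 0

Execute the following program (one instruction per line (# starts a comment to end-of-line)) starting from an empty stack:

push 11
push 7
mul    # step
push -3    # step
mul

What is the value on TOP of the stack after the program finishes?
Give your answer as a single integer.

After 'push 11': [11]
After 'push 7': [11, 7]
After 'mul': [77]
After 'push -3': [77, -3]
After 'mul': [-231]

Answer: -231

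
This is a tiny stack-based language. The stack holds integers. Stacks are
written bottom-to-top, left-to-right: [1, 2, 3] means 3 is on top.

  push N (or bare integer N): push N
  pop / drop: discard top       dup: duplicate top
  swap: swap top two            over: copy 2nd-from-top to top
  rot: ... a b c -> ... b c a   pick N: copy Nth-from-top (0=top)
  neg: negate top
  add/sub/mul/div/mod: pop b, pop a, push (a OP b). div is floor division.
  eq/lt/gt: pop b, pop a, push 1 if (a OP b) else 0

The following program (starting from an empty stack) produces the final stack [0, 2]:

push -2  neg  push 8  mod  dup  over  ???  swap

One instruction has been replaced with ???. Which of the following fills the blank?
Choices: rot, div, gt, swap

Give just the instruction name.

Stack before ???: [2, 2, 2]
Stack after ???:  [2, 0]
Checking each choice:
  rot: produces [2, 2, 2]
  div: produces [1, 2]
  gt: MATCH
  swap: produces [2, 2, 2]


Answer: gt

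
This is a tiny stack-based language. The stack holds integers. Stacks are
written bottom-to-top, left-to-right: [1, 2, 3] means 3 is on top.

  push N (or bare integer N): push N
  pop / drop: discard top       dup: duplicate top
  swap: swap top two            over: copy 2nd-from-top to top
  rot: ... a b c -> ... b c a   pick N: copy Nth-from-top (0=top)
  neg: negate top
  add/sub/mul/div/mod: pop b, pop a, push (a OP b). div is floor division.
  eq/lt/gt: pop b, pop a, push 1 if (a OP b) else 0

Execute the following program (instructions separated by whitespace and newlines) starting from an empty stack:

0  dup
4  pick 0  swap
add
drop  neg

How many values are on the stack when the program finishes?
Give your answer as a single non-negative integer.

Answer: 2

Derivation:
After 'push 0': stack = [0] (depth 1)
After 'dup': stack = [0, 0] (depth 2)
After 'push 4': stack = [0, 0, 4] (depth 3)
After 'pick 0': stack = [0, 0, 4, 4] (depth 4)
After 'swap': stack = [0, 0, 4, 4] (depth 4)
After 'add': stack = [0, 0, 8] (depth 3)
After 'drop': stack = [0, 0] (depth 2)
After 'neg': stack = [0, 0] (depth 2)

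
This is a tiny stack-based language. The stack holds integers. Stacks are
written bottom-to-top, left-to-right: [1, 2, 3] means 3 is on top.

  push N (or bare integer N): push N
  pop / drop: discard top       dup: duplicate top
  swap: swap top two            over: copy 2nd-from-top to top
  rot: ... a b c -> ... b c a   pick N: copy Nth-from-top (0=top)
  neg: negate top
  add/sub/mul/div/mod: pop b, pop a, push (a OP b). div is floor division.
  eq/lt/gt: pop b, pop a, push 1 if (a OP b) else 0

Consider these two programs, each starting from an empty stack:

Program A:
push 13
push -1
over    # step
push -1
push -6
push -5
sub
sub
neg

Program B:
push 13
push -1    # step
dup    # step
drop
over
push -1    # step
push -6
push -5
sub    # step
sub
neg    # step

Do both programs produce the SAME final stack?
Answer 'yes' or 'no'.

Answer: yes

Derivation:
Program A trace:
  After 'push 13': [13]
  After 'push -1': [13, -1]
  After 'over': [13, -1, 13]
  After 'push -1': [13, -1, 13, -1]
  After 'push -6': [13, -1, 13, -1, -6]
  After 'push -5': [13, -1, 13, -1, -6, -5]
  After 'sub': [13, -1, 13, -1, -1]
  After 'sub': [13, -1, 13, 0]
  After 'neg': [13, -1, 13, 0]
Program A final stack: [13, -1, 13, 0]

Program B trace:
  After 'push 13': [13]
  After 'push -1': [13, -1]
  After 'dup': [13, -1, -1]
  After 'drop': [13, -1]
  After 'over': [13, -1, 13]
  After 'push -1': [13, -1, 13, -1]
  After 'push -6': [13, -1, 13, -1, -6]
  After 'push -5': [13, -1, 13, -1, -6, -5]
  After 'sub': [13, -1, 13, -1, -1]
  After 'sub': [13, -1, 13, 0]
  After 'neg': [13, -1, 13, 0]
Program B final stack: [13, -1, 13, 0]
Same: yes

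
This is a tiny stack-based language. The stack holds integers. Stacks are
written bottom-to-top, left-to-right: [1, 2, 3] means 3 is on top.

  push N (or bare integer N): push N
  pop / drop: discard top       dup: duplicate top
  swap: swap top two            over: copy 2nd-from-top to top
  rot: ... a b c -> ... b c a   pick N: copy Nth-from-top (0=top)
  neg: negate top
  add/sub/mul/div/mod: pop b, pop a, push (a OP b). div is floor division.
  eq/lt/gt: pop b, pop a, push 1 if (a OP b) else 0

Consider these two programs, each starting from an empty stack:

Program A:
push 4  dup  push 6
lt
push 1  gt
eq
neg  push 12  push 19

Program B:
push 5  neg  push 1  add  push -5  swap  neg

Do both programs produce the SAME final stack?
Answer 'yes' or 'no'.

Program A trace:
  After 'push 4': [4]
  After 'dup': [4, 4]
  After 'push 6': [4, 4, 6]
  After 'lt': [4, 1]
  After 'push 1': [4, 1, 1]
  After 'gt': [4, 0]
  After 'eq': [0]
  After 'neg': [0]
  After 'push 12': [0, 12]
  After 'push 19': [0, 12, 19]
Program A final stack: [0, 12, 19]

Program B trace:
  After 'push 5': [5]
  After 'neg': [-5]
  After 'push 1': [-5, 1]
  After 'add': [-4]
  After 'push -5': [-4, -5]
  After 'swap': [-5, -4]
  After 'neg': [-5, 4]
Program B final stack: [-5, 4]
Same: no

Answer: no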